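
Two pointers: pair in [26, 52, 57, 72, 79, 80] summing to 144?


lo=0(26)+hi=5(80)=106
lo=1(52)+hi=5(80)=132
lo=2(57)+hi=5(80)=137
lo=3(72)+hi=5(80)=152
lo=3(72)+hi=4(79)=151

No pair found


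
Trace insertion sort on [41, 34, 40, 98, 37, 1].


Initial: [41, 34, 40, 98, 37, 1]
Insert 34: [34, 41, 40, 98, 37, 1]
Insert 40: [34, 40, 41, 98, 37, 1]
Insert 98: [34, 40, 41, 98, 37, 1]
Insert 37: [34, 37, 40, 41, 98, 1]
Insert 1: [1, 34, 37, 40, 41, 98]

Sorted: [1, 34, 37, 40, 41, 98]


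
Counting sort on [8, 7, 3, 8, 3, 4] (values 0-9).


Input: [8, 7, 3, 8, 3, 4]
Counts: [0, 0, 0, 2, 1, 0, 0, 1, 2, 0]

Sorted: [3, 3, 4, 7, 8, 8]


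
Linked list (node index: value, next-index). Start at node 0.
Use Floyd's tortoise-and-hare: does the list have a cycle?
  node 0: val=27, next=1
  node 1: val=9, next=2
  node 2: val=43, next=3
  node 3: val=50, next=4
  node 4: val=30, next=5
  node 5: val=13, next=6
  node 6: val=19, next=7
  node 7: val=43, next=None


Floyd's tortoise (slow, +1) and hare (fast, +2):
  init: slow=0, fast=0
  step 1: slow=1, fast=2
  step 2: slow=2, fast=4
  step 3: slow=3, fast=6
  step 4: fast 6->7->None, no cycle

Cycle: no


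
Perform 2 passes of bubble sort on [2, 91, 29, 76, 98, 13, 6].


Initial: [2, 91, 29, 76, 98, 13, 6]
Pass 1: [2, 29, 76, 91, 13, 6, 98] (4 swaps)
Pass 2: [2, 29, 76, 13, 6, 91, 98] (2 swaps)

After 2 passes: [2, 29, 76, 13, 6, 91, 98]


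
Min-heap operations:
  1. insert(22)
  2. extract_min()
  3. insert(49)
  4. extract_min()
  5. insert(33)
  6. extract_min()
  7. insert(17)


insert(22) -> [22]
extract_min()->22, []
insert(49) -> [49]
extract_min()->49, []
insert(33) -> [33]
extract_min()->33, []
insert(17) -> [17]

Final heap: [17]


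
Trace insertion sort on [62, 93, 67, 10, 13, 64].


Initial: [62, 93, 67, 10, 13, 64]
Insert 93: [62, 93, 67, 10, 13, 64]
Insert 67: [62, 67, 93, 10, 13, 64]
Insert 10: [10, 62, 67, 93, 13, 64]
Insert 13: [10, 13, 62, 67, 93, 64]
Insert 64: [10, 13, 62, 64, 67, 93]

Sorted: [10, 13, 62, 64, 67, 93]


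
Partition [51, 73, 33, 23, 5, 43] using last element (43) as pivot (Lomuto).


Pivot: 43
  33 <= 43: swap -> [33, 73, 51, 23, 5, 43]
  23 <= 43: swap -> [33, 23, 51, 73, 5, 43]
  5 <= 43: swap -> [33, 23, 5, 73, 51, 43]
Place pivot at 3: [33, 23, 5, 43, 51, 73]

Partitioned: [33, 23, 5, 43, 51, 73]


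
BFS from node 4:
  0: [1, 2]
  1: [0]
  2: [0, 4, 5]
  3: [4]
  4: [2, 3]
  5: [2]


Visit 4, enqueue [2, 3]
Visit 2, enqueue [0, 5]
Visit 3, enqueue []
Visit 0, enqueue [1]
Visit 5, enqueue []
Visit 1, enqueue []

BFS order: [4, 2, 3, 0, 5, 1]


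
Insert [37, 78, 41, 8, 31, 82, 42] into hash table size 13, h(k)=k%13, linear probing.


Insert 37: h=11 -> slot 11
Insert 78: h=0 -> slot 0
Insert 41: h=2 -> slot 2
Insert 8: h=8 -> slot 8
Insert 31: h=5 -> slot 5
Insert 82: h=4 -> slot 4
Insert 42: h=3 -> slot 3

Table: [78, None, 41, 42, 82, 31, None, None, 8, None, None, 37, None]


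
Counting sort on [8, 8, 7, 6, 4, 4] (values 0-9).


Input: [8, 8, 7, 6, 4, 4]
Counts: [0, 0, 0, 0, 2, 0, 1, 1, 2, 0]

Sorted: [4, 4, 6, 7, 8, 8]


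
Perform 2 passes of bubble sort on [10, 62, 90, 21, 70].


Initial: [10, 62, 90, 21, 70]
Pass 1: [10, 62, 21, 70, 90] (2 swaps)
Pass 2: [10, 21, 62, 70, 90] (1 swaps)

After 2 passes: [10, 21, 62, 70, 90]


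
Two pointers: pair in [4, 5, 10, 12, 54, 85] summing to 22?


lo=0(4)+hi=5(85)=89
lo=0(4)+hi=4(54)=58
lo=0(4)+hi=3(12)=16
lo=1(5)+hi=3(12)=17
lo=2(10)+hi=3(12)=22

Yes: 10+12=22


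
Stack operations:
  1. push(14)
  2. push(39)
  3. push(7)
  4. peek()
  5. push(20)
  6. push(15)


push(14) -> [14]
push(39) -> [14, 39]
push(7) -> [14, 39, 7]
peek()->7
push(20) -> [14, 39, 7, 20]
push(15) -> [14, 39, 7, 20, 15]

Final stack: [14, 39, 7, 20, 15]


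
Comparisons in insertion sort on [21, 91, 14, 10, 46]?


Algorithm: insertion sort
Input: [21, 91, 14, 10, 46]
Sorted: [10, 14, 21, 46, 91]

8


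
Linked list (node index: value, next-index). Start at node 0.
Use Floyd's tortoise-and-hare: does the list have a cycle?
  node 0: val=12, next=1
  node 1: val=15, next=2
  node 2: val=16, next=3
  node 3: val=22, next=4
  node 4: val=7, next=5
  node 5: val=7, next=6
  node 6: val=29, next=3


Floyd's tortoise (slow, +1) and hare (fast, +2):
  init: slow=0, fast=0
  step 1: slow=1, fast=2
  step 2: slow=2, fast=4
  step 3: slow=3, fast=6
  step 4: slow=4, fast=4
  slow == fast at node 4: cycle detected

Cycle: yes


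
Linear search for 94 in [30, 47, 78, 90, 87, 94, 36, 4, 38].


i=0: 30!=94
i=1: 47!=94
i=2: 78!=94
i=3: 90!=94
i=4: 87!=94
i=5: 94==94 found!

Found at 5, 6 comps


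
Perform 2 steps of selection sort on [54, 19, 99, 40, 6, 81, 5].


Initial: [54, 19, 99, 40, 6, 81, 5]
Step 1: min=5 at 6
  Swap: [5, 19, 99, 40, 6, 81, 54]
Step 2: min=6 at 4
  Swap: [5, 6, 99, 40, 19, 81, 54]

After 2 steps: [5, 6, 99, 40, 19, 81, 54]


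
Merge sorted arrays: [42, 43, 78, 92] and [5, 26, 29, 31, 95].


Take 5 from B
Take 26 from B
Take 29 from B
Take 31 from B
Take 42 from A
Take 43 from A
Take 78 from A
Take 92 from A

Merged: [5, 26, 29, 31, 42, 43, 78, 92, 95]


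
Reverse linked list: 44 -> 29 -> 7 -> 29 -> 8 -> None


Step 1: curr=44, set curr.next=prev(None) | reversed so far: 44
Step 2: curr=29, set curr.next=prev(44) | reversed so far: 29 -> 44
Step 3: curr=7, set curr.next=prev(29) | reversed so far: 7 -> 29 -> 44
Step 4: curr=29, set curr.next=prev(7) | reversed so far: 29 -> 7 -> 29 -> 44
Step 5: curr=8, set curr.next=prev(29) | reversed so far: 8 -> 29 -> 7 -> 29 -> 44

8 -> 29 -> 7 -> 29 -> 44 -> None


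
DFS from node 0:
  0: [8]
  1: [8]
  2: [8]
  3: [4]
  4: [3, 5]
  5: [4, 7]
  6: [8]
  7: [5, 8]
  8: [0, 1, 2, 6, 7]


Visit 0, push [8]
Visit 8, push [7, 6, 2, 1]
Visit 1, push []
Visit 2, push []
Visit 6, push []
Visit 7, push [5]
Visit 5, push [4]
Visit 4, push [3]
Visit 3, push []

DFS order: [0, 8, 1, 2, 6, 7, 5, 4, 3]


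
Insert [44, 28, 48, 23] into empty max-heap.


Insert 44: [44]
Insert 28: [44, 28]
Insert 48: [48, 28, 44]
Insert 23: [48, 28, 44, 23]

Final heap: [48, 28, 44, 23]


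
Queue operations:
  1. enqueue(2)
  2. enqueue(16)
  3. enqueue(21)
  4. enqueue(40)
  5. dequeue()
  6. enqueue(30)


enqueue(2) -> [2]
enqueue(16) -> [2, 16]
enqueue(21) -> [2, 16, 21]
enqueue(40) -> [2, 16, 21, 40]
dequeue()->2, [16, 21, 40]
enqueue(30) -> [16, 21, 40, 30]

Final queue: [16, 21, 40, 30]


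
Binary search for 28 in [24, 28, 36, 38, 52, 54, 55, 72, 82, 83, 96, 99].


Step 1: lo=0, hi=11, mid=5, val=54
Step 2: lo=0, hi=4, mid=2, val=36
Step 3: lo=0, hi=1, mid=0, val=24
Step 4: lo=1, hi=1, mid=1, val=28

Found at index 1


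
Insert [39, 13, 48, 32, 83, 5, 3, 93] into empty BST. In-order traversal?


Insert 39: root
Insert 13: L from 39
Insert 48: R from 39
Insert 32: L from 39 -> R from 13
Insert 83: R from 39 -> R from 48
Insert 5: L from 39 -> L from 13
Insert 3: L from 39 -> L from 13 -> L from 5
Insert 93: R from 39 -> R from 48 -> R from 83

In-order: [3, 5, 13, 32, 39, 48, 83, 93]


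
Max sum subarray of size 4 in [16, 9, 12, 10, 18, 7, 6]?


[0:4]: 47
[1:5]: 49
[2:6]: 47
[3:7]: 41

Max: 49 at [1:5]


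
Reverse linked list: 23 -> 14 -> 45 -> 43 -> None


Step 1: curr=23, set curr.next=prev(None) | reversed so far: 23
Step 2: curr=14, set curr.next=prev(23) | reversed so far: 14 -> 23
Step 3: curr=45, set curr.next=prev(14) | reversed so far: 45 -> 14 -> 23
Step 4: curr=43, set curr.next=prev(45) | reversed so far: 43 -> 45 -> 14 -> 23

43 -> 45 -> 14 -> 23 -> None


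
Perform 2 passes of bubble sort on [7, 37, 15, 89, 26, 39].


Initial: [7, 37, 15, 89, 26, 39]
Pass 1: [7, 15, 37, 26, 39, 89] (3 swaps)
Pass 2: [7, 15, 26, 37, 39, 89] (1 swaps)

After 2 passes: [7, 15, 26, 37, 39, 89]


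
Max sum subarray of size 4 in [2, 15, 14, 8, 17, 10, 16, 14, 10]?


[0:4]: 39
[1:5]: 54
[2:6]: 49
[3:7]: 51
[4:8]: 57
[5:9]: 50

Max: 57 at [4:8]


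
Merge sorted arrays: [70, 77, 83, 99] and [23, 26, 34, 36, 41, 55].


Take 23 from B
Take 26 from B
Take 34 from B
Take 36 from B
Take 41 from B
Take 55 from B

Merged: [23, 26, 34, 36, 41, 55, 70, 77, 83, 99]


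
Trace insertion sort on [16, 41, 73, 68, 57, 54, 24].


Initial: [16, 41, 73, 68, 57, 54, 24]
Insert 41: [16, 41, 73, 68, 57, 54, 24]
Insert 73: [16, 41, 73, 68, 57, 54, 24]
Insert 68: [16, 41, 68, 73, 57, 54, 24]
Insert 57: [16, 41, 57, 68, 73, 54, 24]
Insert 54: [16, 41, 54, 57, 68, 73, 24]
Insert 24: [16, 24, 41, 54, 57, 68, 73]

Sorted: [16, 24, 41, 54, 57, 68, 73]


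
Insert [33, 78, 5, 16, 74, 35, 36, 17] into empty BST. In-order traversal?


Insert 33: root
Insert 78: R from 33
Insert 5: L from 33
Insert 16: L from 33 -> R from 5
Insert 74: R from 33 -> L from 78
Insert 35: R from 33 -> L from 78 -> L from 74
Insert 36: R from 33 -> L from 78 -> L from 74 -> R from 35
Insert 17: L from 33 -> R from 5 -> R from 16

In-order: [5, 16, 17, 33, 35, 36, 74, 78]


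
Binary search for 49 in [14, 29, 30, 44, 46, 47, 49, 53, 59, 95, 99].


Step 1: lo=0, hi=10, mid=5, val=47
Step 2: lo=6, hi=10, mid=8, val=59
Step 3: lo=6, hi=7, mid=6, val=49

Found at index 6


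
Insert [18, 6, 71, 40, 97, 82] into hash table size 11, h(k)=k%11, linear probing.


Insert 18: h=7 -> slot 7
Insert 6: h=6 -> slot 6
Insert 71: h=5 -> slot 5
Insert 40: h=7, 1 probes -> slot 8
Insert 97: h=9 -> slot 9
Insert 82: h=5, 5 probes -> slot 10

Table: [None, None, None, None, None, 71, 6, 18, 40, 97, 82]


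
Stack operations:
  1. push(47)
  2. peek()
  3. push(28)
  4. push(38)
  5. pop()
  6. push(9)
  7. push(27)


push(47) -> [47]
peek()->47
push(28) -> [47, 28]
push(38) -> [47, 28, 38]
pop()->38, [47, 28]
push(9) -> [47, 28, 9]
push(27) -> [47, 28, 9, 27]

Final stack: [47, 28, 9, 27]


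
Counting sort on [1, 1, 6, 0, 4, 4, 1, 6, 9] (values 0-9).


Input: [1, 1, 6, 0, 4, 4, 1, 6, 9]
Counts: [1, 3, 0, 0, 2, 0, 2, 0, 0, 1]

Sorted: [0, 1, 1, 1, 4, 4, 6, 6, 9]


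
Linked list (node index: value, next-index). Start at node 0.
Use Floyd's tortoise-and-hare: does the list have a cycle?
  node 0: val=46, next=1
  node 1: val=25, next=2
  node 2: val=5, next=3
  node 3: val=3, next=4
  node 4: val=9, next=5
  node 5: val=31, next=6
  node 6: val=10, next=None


Floyd's tortoise (slow, +1) and hare (fast, +2):
  init: slow=0, fast=0
  step 1: slow=1, fast=2
  step 2: slow=2, fast=4
  step 3: slow=3, fast=6
  step 4: fast -> None, no cycle

Cycle: no


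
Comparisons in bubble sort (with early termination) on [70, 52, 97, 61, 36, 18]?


Algorithm: bubble sort (with early termination)
Input: [70, 52, 97, 61, 36, 18]
Sorted: [18, 36, 52, 61, 70, 97]

15


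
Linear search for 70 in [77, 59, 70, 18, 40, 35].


i=0: 77!=70
i=1: 59!=70
i=2: 70==70 found!

Found at 2, 3 comps


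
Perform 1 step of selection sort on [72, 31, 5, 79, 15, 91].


Initial: [72, 31, 5, 79, 15, 91]
Step 1: min=5 at 2
  Swap: [5, 31, 72, 79, 15, 91]

After 1 step: [5, 31, 72, 79, 15, 91]


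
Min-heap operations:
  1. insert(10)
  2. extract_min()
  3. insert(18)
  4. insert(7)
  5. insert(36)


insert(10) -> [10]
extract_min()->10, []
insert(18) -> [18]
insert(7) -> [7, 18]
insert(36) -> [7, 18, 36]

Final heap: [7, 18, 36]


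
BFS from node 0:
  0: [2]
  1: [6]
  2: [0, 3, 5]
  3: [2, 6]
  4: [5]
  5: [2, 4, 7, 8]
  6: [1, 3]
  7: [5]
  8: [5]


Visit 0, enqueue [2]
Visit 2, enqueue [3, 5]
Visit 3, enqueue [6]
Visit 5, enqueue [4, 7, 8]
Visit 6, enqueue [1]
Visit 4, enqueue []
Visit 7, enqueue []
Visit 8, enqueue []
Visit 1, enqueue []

BFS order: [0, 2, 3, 5, 6, 4, 7, 8, 1]


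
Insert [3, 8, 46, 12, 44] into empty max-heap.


Insert 3: [3]
Insert 8: [8, 3]
Insert 46: [46, 3, 8]
Insert 12: [46, 12, 8, 3]
Insert 44: [46, 44, 8, 3, 12]

Final heap: [46, 44, 8, 3, 12]


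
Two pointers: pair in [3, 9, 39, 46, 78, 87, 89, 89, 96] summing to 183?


lo=0(3)+hi=8(96)=99
lo=1(9)+hi=8(96)=105
lo=2(39)+hi=8(96)=135
lo=3(46)+hi=8(96)=142
lo=4(78)+hi=8(96)=174
lo=5(87)+hi=8(96)=183

Yes: 87+96=183


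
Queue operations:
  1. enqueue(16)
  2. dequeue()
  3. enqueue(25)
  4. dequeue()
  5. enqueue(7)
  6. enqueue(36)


enqueue(16) -> [16]
dequeue()->16, []
enqueue(25) -> [25]
dequeue()->25, []
enqueue(7) -> [7]
enqueue(36) -> [7, 36]

Final queue: [7, 36]


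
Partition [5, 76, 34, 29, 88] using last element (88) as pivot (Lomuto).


Pivot: 88
  5 <= 88: advance i (no swap)
  76 <= 88: advance i (no swap)
  34 <= 88: advance i (no swap)
  29 <= 88: advance i (no swap)
Place pivot at 4: [5, 76, 34, 29, 88]

Partitioned: [5, 76, 34, 29, 88]


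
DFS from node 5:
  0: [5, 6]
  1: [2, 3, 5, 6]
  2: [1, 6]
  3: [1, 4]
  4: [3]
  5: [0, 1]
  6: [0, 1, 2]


Visit 5, push [1, 0]
Visit 0, push [6]
Visit 6, push [2, 1]
Visit 1, push [3, 2]
Visit 2, push []
Visit 3, push [4]
Visit 4, push []

DFS order: [5, 0, 6, 1, 2, 3, 4]


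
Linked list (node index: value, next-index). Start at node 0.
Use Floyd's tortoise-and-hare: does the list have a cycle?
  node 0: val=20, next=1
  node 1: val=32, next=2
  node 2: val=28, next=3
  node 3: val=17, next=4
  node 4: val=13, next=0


Floyd's tortoise (slow, +1) and hare (fast, +2):
  init: slow=0, fast=0
  step 1: slow=1, fast=2
  step 2: slow=2, fast=4
  step 3: slow=3, fast=1
  step 4: slow=4, fast=3
  step 5: slow=0, fast=0
  slow == fast at node 0: cycle detected

Cycle: yes


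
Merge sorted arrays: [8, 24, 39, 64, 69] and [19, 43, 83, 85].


Take 8 from A
Take 19 from B
Take 24 from A
Take 39 from A
Take 43 from B
Take 64 from A
Take 69 from A

Merged: [8, 19, 24, 39, 43, 64, 69, 83, 85]


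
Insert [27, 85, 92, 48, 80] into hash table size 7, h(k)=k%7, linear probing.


Insert 27: h=6 -> slot 6
Insert 85: h=1 -> slot 1
Insert 92: h=1, 1 probes -> slot 2
Insert 48: h=6, 1 probes -> slot 0
Insert 80: h=3 -> slot 3

Table: [48, 85, 92, 80, None, None, 27]


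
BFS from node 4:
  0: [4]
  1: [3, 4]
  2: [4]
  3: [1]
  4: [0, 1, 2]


Visit 4, enqueue [0, 1, 2]
Visit 0, enqueue []
Visit 1, enqueue [3]
Visit 2, enqueue []
Visit 3, enqueue []

BFS order: [4, 0, 1, 2, 3]


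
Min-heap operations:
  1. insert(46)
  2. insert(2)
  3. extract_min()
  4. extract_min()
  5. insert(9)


insert(46) -> [46]
insert(2) -> [2, 46]
extract_min()->2, [46]
extract_min()->46, []
insert(9) -> [9]

Final heap: [9]


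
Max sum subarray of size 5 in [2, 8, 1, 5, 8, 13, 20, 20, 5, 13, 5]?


[0:5]: 24
[1:6]: 35
[2:7]: 47
[3:8]: 66
[4:9]: 66
[5:10]: 71
[6:11]: 63

Max: 71 at [5:10]


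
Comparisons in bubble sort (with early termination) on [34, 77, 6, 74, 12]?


Algorithm: bubble sort (with early termination)
Input: [34, 77, 6, 74, 12]
Sorted: [6, 12, 34, 74, 77]

10


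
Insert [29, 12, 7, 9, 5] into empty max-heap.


Insert 29: [29]
Insert 12: [29, 12]
Insert 7: [29, 12, 7]
Insert 9: [29, 12, 7, 9]
Insert 5: [29, 12, 7, 9, 5]

Final heap: [29, 12, 7, 9, 5]


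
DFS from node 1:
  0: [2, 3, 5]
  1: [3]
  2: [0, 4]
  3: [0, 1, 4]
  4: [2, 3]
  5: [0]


Visit 1, push [3]
Visit 3, push [4, 0]
Visit 0, push [5, 2]
Visit 2, push [4]
Visit 4, push []
Visit 5, push []

DFS order: [1, 3, 0, 2, 4, 5]


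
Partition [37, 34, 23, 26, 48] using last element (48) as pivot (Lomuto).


Pivot: 48
  37 <= 48: advance i (no swap)
  34 <= 48: advance i (no swap)
  23 <= 48: advance i (no swap)
  26 <= 48: advance i (no swap)
Place pivot at 4: [37, 34, 23, 26, 48]

Partitioned: [37, 34, 23, 26, 48]


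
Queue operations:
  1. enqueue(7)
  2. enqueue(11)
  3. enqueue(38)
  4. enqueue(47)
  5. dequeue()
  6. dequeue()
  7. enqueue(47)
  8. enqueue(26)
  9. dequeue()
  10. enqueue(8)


enqueue(7) -> [7]
enqueue(11) -> [7, 11]
enqueue(38) -> [7, 11, 38]
enqueue(47) -> [7, 11, 38, 47]
dequeue()->7, [11, 38, 47]
dequeue()->11, [38, 47]
enqueue(47) -> [38, 47, 47]
enqueue(26) -> [38, 47, 47, 26]
dequeue()->38, [47, 47, 26]
enqueue(8) -> [47, 47, 26, 8]

Final queue: [47, 47, 26, 8]


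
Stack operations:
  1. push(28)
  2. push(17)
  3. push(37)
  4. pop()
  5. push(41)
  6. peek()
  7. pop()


push(28) -> [28]
push(17) -> [28, 17]
push(37) -> [28, 17, 37]
pop()->37, [28, 17]
push(41) -> [28, 17, 41]
peek()->41
pop()->41, [28, 17]

Final stack: [28, 17]


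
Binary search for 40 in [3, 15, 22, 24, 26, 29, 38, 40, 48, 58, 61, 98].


Step 1: lo=0, hi=11, mid=5, val=29
Step 2: lo=6, hi=11, mid=8, val=48
Step 3: lo=6, hi=7, mid=6, val=38
Step 4: lo=7, hi=7, mid=7, val=40

Found at index 7


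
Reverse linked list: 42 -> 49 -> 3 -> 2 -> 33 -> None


Step 1: curr=42, set curr.next=prev(None) | reversed so far: 42
Step 2: curr=49, set curr.next=prev(42) | reversed so far: 49 -> 42
Step 3: curr=3, set curr.next=prev(49) | reversed so far: 3 -> 49 -> 42
Step 4: curr=2, set curr.next=prev(3) | reversed so far: 2 -> 3 -> 49 -> 42
Step 5: curr=33, set curr.next=prev(2) | reversed so far: 33 -> 2 -> 3 -> 49 -> 42

33 -> 2 -> 3 -> 49 -> 42 -> None


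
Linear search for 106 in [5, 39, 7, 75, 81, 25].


i=0: 5!=106
i=1: 39!=106
i=2: 7!=106
i=3: 75!=106
i=4: 81!=106
i=5: 25!=106

Not found, 6 comps


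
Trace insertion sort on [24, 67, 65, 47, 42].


Initial: [24, 67, 65, 47, 42]
Insert 67: [24, 67, 65, 47, 42]
Insert 65: [24, 65, 67, 47, 42]
Insert 47: [24, 47, 65, 67, 42]
Insert 42: [24, 42, 47, 65, 67]

Sorted: [24, 42, 47, 65, 67]


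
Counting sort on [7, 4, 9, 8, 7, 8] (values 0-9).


Input: [7, 4, 9, 8, 7, 8]
Counts: [0, 0, 0, 0, 1, 0, 0, 2, 2, 1]

Sorted: [4, 7, 7, 8, 8, 9]


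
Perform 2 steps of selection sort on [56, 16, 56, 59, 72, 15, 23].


Initial: [56, 16, 56, 59, 72, 15, 23]
Step 1: min=15 at 5
  Swap: [15, 16, 56, 59, 72, 56, 23]
Step 2: min=16 at 1
  Swap: [15, 16, 56, 59, 72, 56, 23]

After 2 steps: [15, 16, 56, 59, 72, 56, 23]


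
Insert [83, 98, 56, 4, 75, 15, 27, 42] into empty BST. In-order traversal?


Insert 83: root
Insert 98: R from 83
Insert 56: L from 83
Insert 4: L from 83 -> L from 56
Insert 75: L from 83 -> R from 56
Insert 15: L from 83 -> L from 56 -> R from 4
Insert 27: L from 83 -> L from 56 -> R from 4 -> R from 15
Insert 42: L from 83 -> L from 56 -> R from 4 -> R from 15 -> R from 27

In-order: [4, 15, 27, 42, 56, 75, 83, 98]


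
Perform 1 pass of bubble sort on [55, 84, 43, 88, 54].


Initial: [55, 84, 43, 88, 54]
Pass 1: [55, 43, 84, 54, 88] (2 swaps)

After 1 pass: [55, 43, 84, 54, 88]


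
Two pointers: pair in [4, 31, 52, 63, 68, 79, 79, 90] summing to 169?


lo=0(4)+hi=7(90)=94
lo=1(31)+hi=7(90)=121
lo=2(52)+hi=7(90)=142
lo=3(63)+hi=7(90)=153
lo=4(68)+hi=7(90)=158
lo=5(79)+hi=7(90)=169

Yes: 79+90=169


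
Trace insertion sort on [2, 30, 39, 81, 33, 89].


Initial: [2, 30, 39, 81, 33, 89]
Insert 30: [2, 30, 39, 81, 33, 89]
Insert 39: [2, 30, 39, 81, 33, 89]
Insert 81: [2, 30, 39, 81, 33, 89]
Insert 33: [2, 30, 33, 39, 81, 89]
Insert 89: [2, 30, 33, 39, 81, 89]

Sorted: [2, 30, 33, 39, 81, 89]


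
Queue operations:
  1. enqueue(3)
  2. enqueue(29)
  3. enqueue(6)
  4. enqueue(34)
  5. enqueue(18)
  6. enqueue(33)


enqueue(3) -> [3]
enqueue(29) -> [3, 29]
enqueue(6) -> [3, 29, 6]
enqueue(34) -> [3, 29, 6, 34]
enqueue(18) -> [3, 29, 6, 34, 18]
enqueue(33) -> [3, 29, 6, 34, 18, 33]

Final queue: [3, 29, 6, 34, 18, 33]


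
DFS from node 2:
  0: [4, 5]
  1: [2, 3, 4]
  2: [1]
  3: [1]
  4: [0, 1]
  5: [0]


Visit 2, push [1]
Visit 1, push [4, 3]
Visit 3, push []
Visit 4, push [0]
Visit 0, push [5]
Visit 5, push []

DFS order: [2, 1, 3, 4, 0, 5]


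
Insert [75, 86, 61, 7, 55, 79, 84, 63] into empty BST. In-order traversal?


Insert 75: root
Insert 86: R from 75
Insert 61: L from 75
Insert 7: L from 75 -> L from 61
Insert 55: L from 75 -> L from 61 -> R from 7
Insert 79: R from 75 -> L from 86
Insert 84: R from 75 -> L from 86 -> R from 79
Insert 63: L from 75 -> R from 61

In-order: [7, 55, 61, 63, 75, 79, 84, 86]


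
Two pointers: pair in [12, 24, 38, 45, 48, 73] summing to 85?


lo=0(12)+hi=5(73)=85

Yes: 12+73=85


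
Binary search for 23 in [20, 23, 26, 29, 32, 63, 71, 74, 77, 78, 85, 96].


Step 1: lo=0, hi=11, mid=5, val=63
Step 2: lo=0, hi=4, mid=2, val=26
Step 3: lo=0, hi=1, mid=0, val=20
Step 4: lo=1, hi=1, mid=1, val=23

Found at index 1


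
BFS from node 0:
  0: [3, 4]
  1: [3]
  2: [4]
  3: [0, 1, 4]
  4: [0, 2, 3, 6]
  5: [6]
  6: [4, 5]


Visit 0, enqueue [3, 4]
Visit 3, enqueue [1]
Visit 4, enqueue [2, 6]
Visit 1, enqueue []
Visit 2, enqueue []
Visit 6, enqueue [5]
Visit 5, enqueue []

BFS order: [0, 3, 4, 1, 2, 6, 5]


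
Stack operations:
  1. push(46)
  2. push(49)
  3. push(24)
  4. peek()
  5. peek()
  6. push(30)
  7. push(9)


push(46) -> [46]
push(49) -> [46, 49]
push(24) -> [46, 49, 24]
peek()->24
peek()->24
push(30) -> [46, 49, 24, 30]
push(9) -> [46, 49, 24, 30, 9]

Final stack: [46, 49, 24, 30, 9]


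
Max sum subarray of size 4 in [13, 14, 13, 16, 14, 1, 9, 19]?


[0:4]: 56
[1:5]: 57
[2:6]: 44
[3:7]: 40
[4:8]: 43

Max: 57 at [1:5]


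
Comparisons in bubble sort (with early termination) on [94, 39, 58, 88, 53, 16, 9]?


Algorithm: bubble sort (with early termination)
Input: [94, 39, 58, 88, 53, 16, 9]
Sorted: [9, 16, 39, 53, 58, 88, 94]

21


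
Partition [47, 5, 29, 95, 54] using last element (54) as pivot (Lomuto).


Pivot: 54
  47 <= 54: advance i (no swap)
  5 <= 54: advance i (no swap)
  29 <= 54: advance i (no swap)
Place pivot at 3: [47, 5, 29, 54, 95]

Partitioned: [47, 5, 29, 54, 95]


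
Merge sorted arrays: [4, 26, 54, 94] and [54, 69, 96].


Take 4 from A
Take 26 from A
Take 54 from A
Take 54 from B
Take 69 from B
Take 94 from A

Merged: [4, 26, 54, 54, 69, 94, 96]


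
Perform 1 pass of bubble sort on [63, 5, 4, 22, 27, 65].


Initial: [63, 5, 4, 22, 27, 65]
Pass 1: [5, 4, 22, 27, 63, 65] (4 swaps)

After 1 pass: [5, 4, 22, 27, 63, 65]


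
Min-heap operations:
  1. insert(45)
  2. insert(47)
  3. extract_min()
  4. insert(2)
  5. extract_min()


insert(45) -> [45]
insert(47) -> [45, 47]
extract_min()->45, [47]
insert(2) -> [2, 47]
extract_min()->2, [47]

Final heap: [47]


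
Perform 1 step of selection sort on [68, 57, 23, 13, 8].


Initial: [68, 57, 23, 13, 8]
Step 1: min=8 at 4
  Swap: [8, 57, 23, 13, 68]

After 1 step: [8, 57, 23, 13, 68]


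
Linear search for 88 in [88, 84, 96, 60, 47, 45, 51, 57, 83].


i=0: 88==88 found!

Found at 0, 1 comps


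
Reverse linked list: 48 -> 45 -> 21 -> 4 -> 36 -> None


Step 1: curr=48, set curr.next=prev(None) | reversed so far: 48
Step 2: curr=45, set curr.next=prev(48) | reversed so far: 45 -> 48
Step 3: curr=21, set curr.next=prev(45) | reversed so far: 21 -> 45 -> 48
Step 4: curr=4, set curr.next=prev(21) | reversed so far: 4 -> 21 -> 45 -> 48
Step 5: curr=36, set curr.next=prev(4) | reversed so far: 36 -> 4 -> 21 -> 45 -> 48

36 -> 4 -> 21 -> 45 -> 48 -> None


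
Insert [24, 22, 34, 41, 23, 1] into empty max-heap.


Insert 24: [24]
Insert 22: [24, 22]
Insert 34: [34, 22, 24]
Insert 41: [41, 34, 24, 22]
Insert 23: [41, 34, 24, 22, 23]
Insert 1: [41, 34, 24, 22, 23, 1]

Final heap: [41, 34, 24, 22, 23, 1]


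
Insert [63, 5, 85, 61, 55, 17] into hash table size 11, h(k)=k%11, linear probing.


Insert 63: h=8 -> slot 8
Insert 5: h=5 -> slot 5
Insert 85: h=8, 1 probes -> slot 9
Insert 61: h=6 -> slot 6
Insert 55: h=0 -> slot 0
Insert 17: h=6, 1 probes -> slot 7

Table: [55, None, None, None, None, 5, 61, 17, 63, 85, None]


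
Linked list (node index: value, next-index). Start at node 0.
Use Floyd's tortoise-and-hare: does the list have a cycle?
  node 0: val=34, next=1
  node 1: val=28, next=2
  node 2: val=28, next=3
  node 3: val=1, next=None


Floyd's tortoise (slow, +1) and hare (fast, +2):
  init: slow=0, fast=0
  step 1: slow=1, fast=2
  step 2: fast 2->3->None, no cycle

Cycle: no


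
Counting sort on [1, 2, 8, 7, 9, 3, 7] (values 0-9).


Input: [1, 2, 8, 7, 9, 3, 7]
Counts: [0, 1, 1, 1, 0, 0, 0, 2, 1, 1]

Sorted: [1, 2, 3, 7, 7, 8, 9]


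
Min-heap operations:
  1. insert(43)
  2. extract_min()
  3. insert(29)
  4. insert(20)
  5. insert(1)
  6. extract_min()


insert(43) -> [43]
extract_min()->43, []
insert(29) -> [29]
insert(20) -> [20, 29]
insert(1) -> [1, 29, 20]
extract_min()->1, [20, 29]

Final heap: [20, 29]


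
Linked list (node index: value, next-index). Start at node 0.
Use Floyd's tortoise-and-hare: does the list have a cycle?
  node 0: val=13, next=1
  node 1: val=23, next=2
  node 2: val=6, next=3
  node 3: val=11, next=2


Floyd's tortoise (slow, +1) and hare (fast, +2):
  init: slow=0, fast=0
  step 1: slow=1, fast=2
  step 2: slow=2, fast=2
  slow == fast at node 2: cycle detected

Cycle: yes


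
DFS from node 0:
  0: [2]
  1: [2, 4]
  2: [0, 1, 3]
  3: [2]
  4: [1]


Visit 0, push [2]
Visit 2, push [3, 1]
Visit 1, push [4]
Visit 4, push []
Visit 3, push []

DFS order: [0, 2, 1, 4, 3]


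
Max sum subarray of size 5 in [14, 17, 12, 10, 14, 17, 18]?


[0:5]: 67
[1:6]: 70
[2:7]: 71

Max: 71 at [2:7]


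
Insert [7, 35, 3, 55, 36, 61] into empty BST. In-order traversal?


Insert 7: root
Insert 35: R from 7
Insert 3: L from 7
Insert 55: R from 7 -> R from 35
Insert 36: R from 7 -> R from 35 -> L from 55
Insert 61: R from 7 -> R from 35 -> R from 55

In-order: [3, 7, 35, 36, 55, 61]


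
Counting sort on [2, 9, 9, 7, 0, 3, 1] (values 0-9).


Input: [2, 9, 9, 7, 0, 3, 1]
Counts: [1, 1, 1, 1, 0, 0, 0, 1, 0, 2]

Sorted: [0, 1, 2, 3, 7, 9, 9]


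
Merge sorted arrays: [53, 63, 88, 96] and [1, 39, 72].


Take 1 from B
Take 39 from B
Take 53 from A
Take 63 from A
Take 72 from B

Merged: [1, 39, 53, 63, 72, 88, 96]


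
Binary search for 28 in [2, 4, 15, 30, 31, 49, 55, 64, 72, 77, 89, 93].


Step 1: lo=0, hi=11, mid=5, val=49
Step 2: lo=0, hi=4, mid=2, val=15
Step 3: lo=3, hi=4, mid=3, val=30

Not found


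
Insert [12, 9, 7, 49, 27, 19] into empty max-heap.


Insert 12: [12]
Insert 9: [12, 9]
Insert 7: [12, 9, 7]
Insert 49: [49, 12, 7, 9]
Insert 27: [49, 27, 7, 9, 12]
Insert 19: [49, 27, 19, 9, 12, 7]

Final heap: [49, 27, 19, 9, 12, 7]


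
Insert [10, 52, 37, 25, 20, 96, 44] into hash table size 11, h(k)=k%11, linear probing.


Insert 10: h=10 -> slot 10
Insert 52: h=8 -> slot 8
Insert 37: h=4 -> slot 4
Insert 25: h=3 -> slot 3
Insert 20: h=9 -> slot 9
Insert 96: h=8, 3 probes -> slot 0
Insert 44: h=0, 1 probes -> slot 1

Table: [96, 44, None, 25, 37, None, None, None, 52, 20, 10]


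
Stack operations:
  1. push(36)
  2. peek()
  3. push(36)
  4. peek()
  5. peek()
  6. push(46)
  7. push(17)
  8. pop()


push(36) -> [36]
peek()->36
push(36) -> [36, 36]
peek()->36
peek()->36
push(46) -> [36, 36, 46]
push(17) -> [36, 36, 46, 17]
pop()->17, [36, 36, 46]

Final stack: [36, 36, 46]


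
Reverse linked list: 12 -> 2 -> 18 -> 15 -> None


Step 1: curr=12, set curr.next=prev(None) | reversed so far: 12
Step 2: curr=2, set curr.next=prev(12) | reversed so far: 2 -> 12
Step 3: curr=18, set curr.next=prev(2) | reversed so far: 18 -> 2 -> 12
Step 4: curr=15, set curr.next=prev(18) | reversed so far: 15 -> 18 -> 2 -> 12

15 -> 18 -> 2 -> 12 -> None


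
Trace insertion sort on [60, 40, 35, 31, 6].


Initial: [60, 40, 35, 31, 6]
Insert 40: [40, 60, 35, 31, 6]
Insert 35: [35, 40, 60, 31, 6]
Insert 31: [31, 35, 40, 60, 6]
Insert 6: [6, 31, 35, 40, 60]

Sorted: [6, 31, 35, 40, 60]


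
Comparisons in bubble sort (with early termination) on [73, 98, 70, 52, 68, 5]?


Algorithm: bubble sort (with early termination)
Input: [73, 98, 70, 52, 68, 5]
Sorted: [5, 52, 68, 70, 73, 98]

15


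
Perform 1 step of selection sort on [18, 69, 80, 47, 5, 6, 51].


Initial: [18, 69, 80, 47, 5, 6, 51]
Step 1: min=5 at 4
  Swap: [5, 69, 80, 47, 18, 6, 51]

After 1 step: [5, 69, 80, 47, 18, 6, 51]


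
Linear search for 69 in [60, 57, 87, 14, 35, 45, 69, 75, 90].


i=0: 60!=69
i=1: 57!=69
i=2: 87!=69
i=3: 14!=69
i=4: 35!=69
i=5: 45!=69
i=6: 69==69 found!

Found at 6, 7 comps


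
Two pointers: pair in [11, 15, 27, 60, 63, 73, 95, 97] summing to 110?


lo=0(11)+hi=7(97)=108
lo=1(15)+hi=7(97)=112
lo=1(15)+hi=6(95)=110

Yes: 15+95=110


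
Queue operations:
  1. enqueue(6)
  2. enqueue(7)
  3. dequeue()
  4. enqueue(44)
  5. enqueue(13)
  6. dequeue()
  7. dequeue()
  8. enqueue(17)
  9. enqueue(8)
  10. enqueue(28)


enqueue(6) -> [6]
enqueue(7) -> [6, 7]
dequeue()->6, [7]
enqueue(44) -> [7, 44]
enqueue(13) -> [7, 44, 13]
dequeue()->7, [44, 13]
dequeue()->44, [13]
enqueue(17) -> [13, 17]
enqueue(8) -> [13, 17, 8]
enqueue(28) -> [13, 17, 8, 28]

Final queue: [13, 17, 8, 28]


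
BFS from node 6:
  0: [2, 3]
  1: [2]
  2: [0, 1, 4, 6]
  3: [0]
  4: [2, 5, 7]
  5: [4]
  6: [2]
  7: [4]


Visit 6, enqueue [2]
Visit 2, enqueue [0, 1, 4]
Visit 0, enqueue [3]
Visit 1, enqueue []
Visit 4, enqueue [5, 7]
Visit 3, enqueue []
Visit 5, enqueue []
Visit 7, enqueue []

BFS order: [6, 2, 0, 1, 4, 3, 5, 7]


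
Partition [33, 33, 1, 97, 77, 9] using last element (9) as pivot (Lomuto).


Pivot: 9
  1 <= 9: swap -> [1, 33, 33, 97, 77, 9]
Place pivot at 1: [1, 9, 33, 97, 77, 33]

Partitioned: [1, 9, 33, 97, 77, 33]


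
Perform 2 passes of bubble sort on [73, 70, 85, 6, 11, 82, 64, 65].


Initial: [73, 70, 85, 6, 11, 82, 64, 65]
Pass 1: [70, 73, 6, 11, 82, 64, 65, 85] (6 swaps)
Pass 2: [70, 6, 11, 73, 64, 65, 82, 85] (4 swaps)

After 2 passes: [70, 6, 11, 73, 64, 65, 82, 85]


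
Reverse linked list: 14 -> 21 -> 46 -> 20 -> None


Step 1: curr=14, set curr.next=prev(None) | reversed so far: 14
Step 2: curr=21, set curr.next=prev(14) | reversed so far: 21 -> 14
Step 3: curr=46, set curr.next=prev(21) | reversed so far: 46 -> 21 -> 14
Step 4: curr=20, set curr.next=prev(46) | reversed so far: 20 -> 46 -> 21 -> 14

20 -> 46 -> 21 -> 14 -> None


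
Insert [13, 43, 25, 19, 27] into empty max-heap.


Insert 13: [13]
Insert 43: [43, 13]
Insert 25: [43, 13, 25]
Insert 19: [43, 19, 25, 13]
Insert 27: [43, 27, 25, 13, 19]

Final heap: [43, 27, 25, 13, 19]


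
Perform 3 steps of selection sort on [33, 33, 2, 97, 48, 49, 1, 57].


Initial: [33, 33, 2, 97, 48, 49, 1, 57]
Step 1: min=1 at 6
  Swap: [1, 33, 2, 97, 48, 49, 33, 57]
Step 2: min=2 at 2
  Swap: [1, 2, 33, 97, 48, 49, 33, 57]
Step 3: min=33 at 2
  Swap: [1, 2, 33, 97, 48, 49, 33, 57]

After 3 steps: [1, 2, 33, 97, 48, 49, 33, 57]


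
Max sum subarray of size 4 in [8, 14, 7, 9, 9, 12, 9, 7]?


[0:4]: 38
[1:5]: 39
[2:6]: 37
[3:7]: 39
[4:8]: 37

Max: 39 at [1:5]


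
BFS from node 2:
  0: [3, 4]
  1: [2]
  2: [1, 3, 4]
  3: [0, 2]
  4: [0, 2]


Visit 2, enqueue [1, 3, 4]
Visit 1, enqueue []
Visit 3, enqueue [0]
Visit 4, enqueue []
Visit 0, enqueue []

BFS order: [2, 1, 3, 4, 0]


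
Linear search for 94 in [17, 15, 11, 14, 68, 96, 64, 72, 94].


i=0: 17!=94
i=1: 15!=94
i=2: 11!=94
i=3: 14!=94
i=4: 68!=94
i=5: 96!=94
i=6: 64!=94
i=7: 72!=94
i=8: 94==94 found!

Found at 8, 9 comps


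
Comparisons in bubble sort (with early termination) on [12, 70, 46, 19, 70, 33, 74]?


Algorithm: bubble sort (with early termination)
Input: [12, 70, 46, 19, 70, 33, 74]
Sorted: [12, 19, 33, 46, 70, 70, 74]

18


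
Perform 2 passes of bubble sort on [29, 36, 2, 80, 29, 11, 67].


Initial: [29, 36, 2, 80, 29, 11, 67]
Pass 1: [29, 2, 36, 29, 11, 67, 80] (4 swaps)
Pass 2: [2, 29, 29, 11, 36, 67, 80] (3 swaps)

After 2 passes: [2, 29, 29, 11, 36, 67, 80]


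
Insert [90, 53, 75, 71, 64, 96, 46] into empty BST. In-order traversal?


Insert 90: root
Insert 53: L from 90
Insert 75: L from 90 -> R from 53
Insert 71: L from 90 -> R from 53 -> L from 75
Insert 64: L from 90 -> R from 53 -> L from 75 -> L from 71
Insert 96: R from 90
Insert 46: L from 90 -> L from 53

In-order: [46, 53, 64, 71, 75, 90, 96]


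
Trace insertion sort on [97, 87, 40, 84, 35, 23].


Initial: [97, 87, 40, 84, 35, 23]
Insert 87: [87, 97, 40, 84, 35, 23]
Insert 40: [40, 87, 97, 84, 35, 23]
Insert 84: [40, 84, 87, 97, 35, 23]
Insert 35: [35, 40, 84, 87, 97, 23]
Insert 23: [23, 35, 40, 84, 87, 97]

Sorted: [23, 35, 40, 84, 87, 97]


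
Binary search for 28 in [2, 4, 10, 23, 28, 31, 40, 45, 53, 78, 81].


Step 1: lo=0, hi=10, mid=5, val=31
Step 2: lo=0, hi=4, mid=2, val=10
Step 3: lo=3, hi=4, mid=3, val=23
Step 4: lo=4, hi=4, mid=4, val=28

Found at index 4


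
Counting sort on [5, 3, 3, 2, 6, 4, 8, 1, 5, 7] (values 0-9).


Input: [5, 3, 3, 2, 6, 4, 8, 1, 5, 7]
Counts: [0, 1, 1, 2, 1, 2, 1, 1, 1, 0]

Sorted: [1, 2, 3, 3, 4, 5, 5, 6, 7, 8]


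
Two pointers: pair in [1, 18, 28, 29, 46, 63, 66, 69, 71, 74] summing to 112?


lo=0(1)+hi=9(74)=75
lo=1(18)+hi=9(74)=92
lo=2(28)+hi=9(74)=102
lo=3(29)+hi=9(74)=103
lo=4(46)+hi=9(74)=120
lo=4(46)+hi=8(71)=117
lo=4(46)+hi=7(69)=115
lo=4(46)+hi=6(66)=112

Yes: 46+66=112


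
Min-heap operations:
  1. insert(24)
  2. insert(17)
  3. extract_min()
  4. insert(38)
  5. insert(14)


insert(24) -> [24]
insert(17) -> [17, 24]
extract_min()->17, [24]
insert(38) -> [24, 38]
insert(14) -> [14, 38, 24]

Final heap: [14, 38, 24]


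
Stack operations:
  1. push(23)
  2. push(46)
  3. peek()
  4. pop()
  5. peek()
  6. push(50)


push(23) -> [23]
push(46) -> [23, 46]
peek()->46
pop()->46, [23]
peek()->23
push(50) -> [23, 50]

Final stack: [23, 50]


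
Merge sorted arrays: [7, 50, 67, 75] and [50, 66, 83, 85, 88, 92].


Take 7 from A
Take 50 from A
Take 50 from B
Take 66 from B
Take 67 from A
Take 75 from A

Merged: [7, 50, 50, 66, 67, 75, 83, 85, 88, 92]


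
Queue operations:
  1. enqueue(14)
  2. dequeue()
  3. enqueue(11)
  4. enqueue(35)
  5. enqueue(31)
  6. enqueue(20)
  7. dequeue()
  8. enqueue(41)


enqueue(14) -> [14]
dequeue()->14, []
enqueue(11) -> [11]
enqueue(35) -> [11, 35]
enqueue(31) -> [11, 35, 31]
enqueue(20) -> [11, 35, 31, 20]
dequeue()->11, [35, 31, 20]
enqueue(41) -> [35, 31, 20, 41]

Final queue: [35, 31, 20, 41]


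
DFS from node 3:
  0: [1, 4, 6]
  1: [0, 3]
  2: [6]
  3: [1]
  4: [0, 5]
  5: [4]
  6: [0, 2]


Visit 3, push [1]
Visit 1, push [0]
Visit 0, push [6, 4]
Visit 4, push [5]
Visit 5, push []
Visit 6, push [2]
Visit 2, push []

DFS order: [3, 1, 0, 4, 5, 6, 2]


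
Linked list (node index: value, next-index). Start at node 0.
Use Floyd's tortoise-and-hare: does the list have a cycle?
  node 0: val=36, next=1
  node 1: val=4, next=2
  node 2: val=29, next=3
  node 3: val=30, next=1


Floyd's tortoise (slow, +1) and hare (fast, +2):
  init: slow=0, fast=0
  step 1: slow=1, fast=2
  step 2: slow=2, fast=1
  step 3: slow=3, fast=3
  slow == fast at node 3: cycle detected

Cycle: yes


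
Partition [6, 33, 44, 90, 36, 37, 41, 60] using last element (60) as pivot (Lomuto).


Pivot: 60
  6 <= 60: advance i (no swap)
  33 <= 60: advance i (no swap)
  44 <= 60: advance i (no swap)
  36 <= 60: swap -> [6, 33, 44, 36, 90, 37, 41, 60]
  37 <= 60: swap -> [6, 33, 44, 36, 37, 90, 41, 60]
  41 <= 60: swap -> [6, 33, 44, 36, 37, 41, 90, 60]
Place pivot at 6: [6, 33, 44, 36, 37, 41, 60, 90]

Partitioned: [6, 33, 44, 36, 37, 41, 60, 90]


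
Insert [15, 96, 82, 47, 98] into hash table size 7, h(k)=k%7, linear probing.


Insert 15: h=1 -> slot 1
Insert 96: h=5 -> slot 5
Insert 82: h=5, 1 probes -> slot 6
Insert 47: h=5, 2 probes -> slot 0
Insert 98: h=0, 2 probes -> slot 2

Table: [47, 15, 98, None, None, 96, 82]


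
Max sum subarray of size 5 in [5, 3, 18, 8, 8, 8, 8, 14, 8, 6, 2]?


[0:5]: 42
[1:6]: 45
[2:7]: 50
[3:8]: 46
[4:9]: 46
[5:10]: 44
[6:11]: 38

Max: 50 at [2:7]


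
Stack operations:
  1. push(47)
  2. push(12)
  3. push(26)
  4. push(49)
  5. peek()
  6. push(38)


push(47) -> [47]
push(12) -> [47, 12]
push(26) -> [47, 12, 26]
push(49) -> [47, 12, 26, 49]
peek()->49
push(38) -> [47, 12, 26, 49, 38]

Final stack: [47, 12, 26, 49, 38]


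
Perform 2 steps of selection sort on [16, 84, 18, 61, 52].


Initial: [16, 84, 18, 61, 52]
Step 1: min=16 at 0
  Swap: [16, 84, 18, 61, 52]
Step 2: min=18 at 2
  Swap: [16, 18, 84, 61, 52]

After 2 steps: [16, 18, 84, 61, 52]


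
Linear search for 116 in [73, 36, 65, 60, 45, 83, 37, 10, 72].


i=0: 73!=116
i=1: 36!=116
i=2: 65!=116
i=3: 60!=116
i=4: 45!=116
i=5: 83!=116
i=6: 37!=116
i=7: 10!=116
i=8: 72!=116

Not found, 9 comps


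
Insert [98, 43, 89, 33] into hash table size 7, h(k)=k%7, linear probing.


Insert 98: h=0 -> slot 0
Insert 43: h=1 -> slot 1
Insert 89: h=5 -> slot 5
Insert 33: h=5, 1 probes -> slot 6

Table: [98, 43, None, None, None, 89, 33]


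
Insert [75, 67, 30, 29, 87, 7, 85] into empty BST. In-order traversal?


Insert 75: root
Insert 67: L from 75
Insert 30: L from 75 -> L from 67
Insert 29: L from 75 -> L from 67 -> L from 30
Insert 87: R from 75
Insert 7: L from 75 -> L from 67 -> L from 30 -> L from 29
Insert 85: R from 75 -> L from 87

In-order: [7, 29, 30, 67, 75, 85, 87]


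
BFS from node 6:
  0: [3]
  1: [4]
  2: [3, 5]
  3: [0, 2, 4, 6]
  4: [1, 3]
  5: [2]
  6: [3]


Visit 6, enqueue [3]
Visit 3, enqueue [0, 2, 4]
Visit 0, enqueue []
Visit 2, enqueue [5]
Visit 4, enqueue [1]
Visit 5, enqueue []
Visit 1, enqueue []

BFS order: [6, 3, 0, 2, 4, 5, 1]


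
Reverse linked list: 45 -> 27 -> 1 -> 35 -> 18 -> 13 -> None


Step 1: curr=45, set curr.next=prev(None) | reversed so far: 45
Step 2: curr=27, set curr.next=prev(45) | reversed so far: 27 -> 45
Step 3: curr=1, set curr.next=prev(27) | reversed so far: 1 -> 27 -> 45
Step 4: curr=35, set curr.next=prev(1) | reversed so far: 35 -> 1 -> 27 -> 45
Step 5: curr=18, set curr.next=prev(35) | reversed so far: 18 -> 35 -> 1 -> 27 -> 45
Step 6: curr=13, set curr.next=prev(18) | reversed so far: 13 -> 18 -> 35 -> 1 -> 27 -> 45

13 -> 18 -> 35 -> 1 -> 27 -> 45 -> None


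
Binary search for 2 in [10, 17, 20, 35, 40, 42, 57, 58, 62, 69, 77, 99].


Step 1: lo=0, hi=11, mid=5, val=42
Step 2: lo=0, hi=4, mid=2, val=20
Step 3: lo=0, hi=1, mid=0, val=10

Not found


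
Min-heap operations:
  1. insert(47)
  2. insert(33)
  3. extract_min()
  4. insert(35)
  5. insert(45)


insert(47) -> [47]
insert(33) -> [33, 47]
extract_min()->33, [47]
insert(35) -> [35, 47]
insert(45) -> [35, 47, 45]

Final heap: [35, 47, 45]


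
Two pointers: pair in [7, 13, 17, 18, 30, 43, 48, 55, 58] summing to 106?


lo=0(7)+hi=8(58)=65
lo=1(13)+hi=8(58)=71
lo=2(17)+hi=8(58)=75
lo=3(18)+hi=8(58)=76
lo=4(30)+hi=8(58)=88
lo=5(43)+hi=8(58)=101
lo=6(48)+hi=8(58)=106

Yes: 48+58=106


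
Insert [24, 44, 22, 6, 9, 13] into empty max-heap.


Insert 24: [24]
Insert 44: [44, 24]
Insert 22: [44, 24, 22]
Insert 6: [44, 24, 22, 6]
Insert 9: [44, 24, 22, 6, 9]
Insert 13: [44, 24, 22, 6, 9, 13]

Final heap: [44, 24, 22, 6, 9, 13]


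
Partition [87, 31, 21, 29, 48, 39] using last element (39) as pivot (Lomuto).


Pivot: 39
  31 <= 39: swap -> [31, 87, 21, 29, 48, 39]
  21 <= 39: swap -> [31, 21, 87, 29, 48, 39]
  29 <= 39: swap -> [31, 21, 29, 87, 48, 39]
Place pivot at 3: [31, 21, 29, 39, 48, 87]

Partitioned: [31, 21, 29, 39, 48, 87]


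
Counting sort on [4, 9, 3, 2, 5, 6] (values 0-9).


Input: [4, 9, 3, 2, 5, 6]
Counts: [0, 0, 1, 1, 1, 1, 1, 0, 0, 1]

Sorted: [2, 3, 4, 5, 6, 9]


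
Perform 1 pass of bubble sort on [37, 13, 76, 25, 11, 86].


Initial: [37, 13, 76, 25, 11, 86]
Pass 1: [13, 37, 25, 11, 76, 86] (3 swaps)

After 1 pass: [13, 37, 25, 11, 76, 86]


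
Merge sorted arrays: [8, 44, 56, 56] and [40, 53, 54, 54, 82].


Take 8 from A
Take 40 from B
Take 44 from A
Take 53 from B
Take 54 from B
Take 54 from B
Take 56 from A
Take 56 from A

Merged: [8, 40, 44, 53, 54, 54, 56, 56, 82]


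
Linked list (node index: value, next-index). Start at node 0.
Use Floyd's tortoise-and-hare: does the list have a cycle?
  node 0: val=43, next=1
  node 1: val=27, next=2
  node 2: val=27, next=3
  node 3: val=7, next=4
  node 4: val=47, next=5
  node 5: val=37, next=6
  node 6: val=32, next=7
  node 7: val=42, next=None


Floyd's tortoise (slow, +1) and hare (fast, +2):
  init: slow=0, fast=0
  step 1: slow=1, fast=2
  step 2: slow=2, fast=4
  step 3: slow=3, fast=6
  step 4: fast 6->7->None, no cycle

Cycle: no
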